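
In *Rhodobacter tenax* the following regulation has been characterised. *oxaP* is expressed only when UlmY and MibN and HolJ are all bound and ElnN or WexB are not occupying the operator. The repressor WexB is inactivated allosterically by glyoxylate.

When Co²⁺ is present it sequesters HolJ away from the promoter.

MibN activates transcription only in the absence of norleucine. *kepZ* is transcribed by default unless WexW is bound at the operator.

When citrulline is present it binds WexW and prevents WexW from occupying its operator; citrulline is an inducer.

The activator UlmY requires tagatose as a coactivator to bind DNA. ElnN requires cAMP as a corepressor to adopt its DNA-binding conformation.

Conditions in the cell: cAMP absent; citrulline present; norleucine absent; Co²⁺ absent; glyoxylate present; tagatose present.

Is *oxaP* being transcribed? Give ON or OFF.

ON

cAMP is absent, so ElnN is inactive.
Tagatose is present, so UlmY is active.
Norleucine is absent, so MibN is active.
Glyoxylate is present, so WexB is inactive.
Co²⁺ is absent, so HolJ is active.
No repressor is bound and UlmY and MibN and HolJ are active, so *oxaP* is transcribed.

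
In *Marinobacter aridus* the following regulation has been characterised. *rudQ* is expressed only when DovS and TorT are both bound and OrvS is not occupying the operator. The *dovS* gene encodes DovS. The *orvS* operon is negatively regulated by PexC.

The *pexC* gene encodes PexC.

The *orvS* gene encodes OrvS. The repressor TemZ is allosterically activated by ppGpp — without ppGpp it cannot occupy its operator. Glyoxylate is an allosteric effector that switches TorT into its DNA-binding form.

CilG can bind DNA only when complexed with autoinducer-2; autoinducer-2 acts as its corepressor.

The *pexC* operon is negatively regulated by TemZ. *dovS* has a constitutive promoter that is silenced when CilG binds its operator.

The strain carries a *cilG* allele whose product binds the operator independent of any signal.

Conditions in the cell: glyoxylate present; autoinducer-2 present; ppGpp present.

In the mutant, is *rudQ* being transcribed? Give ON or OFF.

OFF

CilG is constitutively active in this strain.
With repressor CilG bound, *dovS* is not transcribed.
So DovS is not produced.
Glyoxylate is present, so TorT is active.
ppGpp is present, so TemZ is active.
With repressor TemZ bound, *pexC* is not transcribed.
So PexC is not produced.
With no repressor bound, *orvS* is transcribed.
So OrvS is produced and active.
With repressor OrvS bound, *rudQ* is not transcribed.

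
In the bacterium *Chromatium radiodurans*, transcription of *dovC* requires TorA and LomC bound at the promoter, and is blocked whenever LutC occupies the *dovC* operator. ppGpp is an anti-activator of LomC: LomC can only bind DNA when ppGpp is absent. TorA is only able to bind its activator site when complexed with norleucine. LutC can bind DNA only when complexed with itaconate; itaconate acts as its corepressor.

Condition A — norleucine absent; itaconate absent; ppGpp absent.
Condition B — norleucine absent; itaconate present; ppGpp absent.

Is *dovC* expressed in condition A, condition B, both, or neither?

neither

Condition A:
Norleucine is absent, so TorA is inactive.
Itaconate is absent, so LutC is inactive.
ppGpp is absent, so LomC is active.
Required activator TorA is absent, so *dovC* is not transcribed.
→ *dovC* is OFF in A.
Condition B:
Norleucine is absent, so TorA is inactive.
Itaconate is present, so LutC is active.
ppGpp is absent, so LomC is active.
With repressor LutC bound, *dovC* is not transcribed.
→ *dovC* is OFF in B.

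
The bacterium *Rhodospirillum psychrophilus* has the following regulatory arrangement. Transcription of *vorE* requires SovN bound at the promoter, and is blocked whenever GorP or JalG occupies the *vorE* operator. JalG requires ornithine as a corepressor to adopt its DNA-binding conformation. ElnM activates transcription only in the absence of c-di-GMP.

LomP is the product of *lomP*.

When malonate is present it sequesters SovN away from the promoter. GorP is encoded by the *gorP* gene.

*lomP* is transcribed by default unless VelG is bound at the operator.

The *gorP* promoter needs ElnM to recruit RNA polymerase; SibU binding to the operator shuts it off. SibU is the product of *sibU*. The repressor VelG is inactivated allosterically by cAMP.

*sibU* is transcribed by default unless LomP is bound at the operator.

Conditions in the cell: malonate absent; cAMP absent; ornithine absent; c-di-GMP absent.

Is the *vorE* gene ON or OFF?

ON

c-di-GMP is absent, so ElnM is active.
cAMP is absent, so VelG is active.
With repressor VelG bound, *lomP* is not transcribed.
So LomP is not produced.
With no repressor bound, *sibU* is transcribed.
So SibU is produced and active.
With repressor SibU bound, *gorP* is not transcribed.
So GorP is not produced.
Malonate is absent, so SovN is active.
Ornithine is absent, so JalG is inactive.
No repressor is bound and SovN is active, so *vorE* is transcribed.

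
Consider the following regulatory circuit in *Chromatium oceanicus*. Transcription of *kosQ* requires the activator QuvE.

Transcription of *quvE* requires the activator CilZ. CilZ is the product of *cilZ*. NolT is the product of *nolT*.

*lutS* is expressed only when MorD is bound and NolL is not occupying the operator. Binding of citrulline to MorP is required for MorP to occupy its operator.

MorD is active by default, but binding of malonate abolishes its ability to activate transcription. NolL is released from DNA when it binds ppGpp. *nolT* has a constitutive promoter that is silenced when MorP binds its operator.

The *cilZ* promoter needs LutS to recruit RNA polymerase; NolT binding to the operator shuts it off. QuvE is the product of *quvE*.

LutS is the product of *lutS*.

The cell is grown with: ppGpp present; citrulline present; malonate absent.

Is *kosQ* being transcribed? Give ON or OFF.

ON

ppGpp is present, so NolL is inactive.
Malonate is absent, so MorD is active.
No repressor is bound and MorD is active, so *lutS* is transcribed.
So LutS is produced and active.
Citrulline is present, so MorP is active.
With repressor MorP bound, *nolT* is not transcribed.
So NolT is not produced.
No repressor is bound and LutS is active, so *cilZ* is transcribed.
So CilZ is produced and active.
No repressor is bound and CilZ is active, so *quvE* is transcribed.
So QuvE is produced and active.
No repressor is bound and QuvE is active, so *kosQ* is transcribed.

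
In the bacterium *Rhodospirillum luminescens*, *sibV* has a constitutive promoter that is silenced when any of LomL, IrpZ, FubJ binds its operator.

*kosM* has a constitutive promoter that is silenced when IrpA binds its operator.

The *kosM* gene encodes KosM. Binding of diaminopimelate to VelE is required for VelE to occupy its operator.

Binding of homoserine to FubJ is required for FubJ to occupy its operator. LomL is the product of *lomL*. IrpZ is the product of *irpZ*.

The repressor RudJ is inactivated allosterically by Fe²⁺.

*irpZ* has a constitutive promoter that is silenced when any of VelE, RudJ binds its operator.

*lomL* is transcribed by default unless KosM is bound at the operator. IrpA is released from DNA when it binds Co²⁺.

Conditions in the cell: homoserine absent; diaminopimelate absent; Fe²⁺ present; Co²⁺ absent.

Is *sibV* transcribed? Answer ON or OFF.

OFF

Co²⁺ is absent, so IrpA is active.
With repressor IrpA bound, *kosM* is not transcribed.
So KosM is not produced.
With no repressor bound, *lomL* is transcribed.
So LomL is produced and active.
Diaminopimelate is absent, so VelE is inactive.
Fe²⁺ is present, so RudJ is inactive.
With no repressor bound, *irpZ* is transcribed.
So IrpZ is produced and active.
Homoserine is absent, so FubJ is inactive.
With repressor LomL bound, *sibV* is not transcribed.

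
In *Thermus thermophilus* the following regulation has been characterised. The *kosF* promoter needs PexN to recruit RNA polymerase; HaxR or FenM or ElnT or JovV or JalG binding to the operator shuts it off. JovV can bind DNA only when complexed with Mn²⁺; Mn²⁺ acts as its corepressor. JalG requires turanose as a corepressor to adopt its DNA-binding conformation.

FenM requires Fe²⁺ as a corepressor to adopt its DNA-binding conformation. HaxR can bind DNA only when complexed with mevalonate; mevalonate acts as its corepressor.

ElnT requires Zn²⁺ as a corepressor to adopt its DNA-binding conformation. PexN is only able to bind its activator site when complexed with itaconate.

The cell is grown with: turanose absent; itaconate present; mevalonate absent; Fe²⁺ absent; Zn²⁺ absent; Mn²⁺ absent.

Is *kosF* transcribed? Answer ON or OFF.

ON

Itaconate is present, so PexN is active.
Mevalonate is absent, so HaxR is inactive.
Fe²⁺ is absent, so FenM is inactive.
Zn²⁺ is absent, so ElnT is inactive.
Mn²⁺ is absent, so JovV is inactive.
Turanose is absent, so JalG is inactive.
No repressor is bound and PexN is active, so *kosF* is transcribed.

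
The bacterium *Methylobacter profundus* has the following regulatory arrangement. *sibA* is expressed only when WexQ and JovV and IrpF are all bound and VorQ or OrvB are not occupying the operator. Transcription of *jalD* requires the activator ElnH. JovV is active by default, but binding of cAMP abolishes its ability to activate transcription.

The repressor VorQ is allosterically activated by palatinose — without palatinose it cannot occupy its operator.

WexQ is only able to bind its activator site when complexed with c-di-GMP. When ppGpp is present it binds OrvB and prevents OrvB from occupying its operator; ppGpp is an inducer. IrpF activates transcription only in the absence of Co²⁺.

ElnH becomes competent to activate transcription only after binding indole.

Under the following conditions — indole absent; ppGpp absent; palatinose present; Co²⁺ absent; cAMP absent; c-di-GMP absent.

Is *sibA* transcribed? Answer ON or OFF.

Palatinose is present, so VorQ is active.
c-di-GMP is absent, so WexQ is inactive.
ppGpp is absent, so OrvB is active.
cAMP is absent, so JovV is active.
Co²⁺ is absent, so IrpF is active.
With repressor VorQ bound, *sibA* is not transcribed.

OFF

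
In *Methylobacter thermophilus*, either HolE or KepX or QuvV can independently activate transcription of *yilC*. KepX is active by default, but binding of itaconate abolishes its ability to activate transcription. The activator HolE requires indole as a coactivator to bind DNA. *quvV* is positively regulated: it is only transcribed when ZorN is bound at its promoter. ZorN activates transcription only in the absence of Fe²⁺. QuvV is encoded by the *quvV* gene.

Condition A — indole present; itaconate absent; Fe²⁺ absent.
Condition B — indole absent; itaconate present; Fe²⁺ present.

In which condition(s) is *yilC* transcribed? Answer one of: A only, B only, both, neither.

Condition A:
Indole is present, so HolE is active.
Itaconate is absent, so KepX is active.
Fe²⁺ is absent, so ZorN is active.
No repressor is bound and ZorN is active, so *quvV* is transcribed.
So QuvV is produced and active.
Activator HolE is present, so *yilC* is transcribed.
→ *yilC* is ON in A.
Condition B:
Indole is absent, so HolE is inactive.
Itaconate is present, so KepX is inactive.
Fe²⁺ is present, so ZorN is inactive.
Required activator ZorN is absent, so *quvV* is not transcribed.
So QuvV is not produced.
No activator is available at the *yilC* promoter, so *yilC* is not transcribed.
→ *yilC* is OFF in B.

A only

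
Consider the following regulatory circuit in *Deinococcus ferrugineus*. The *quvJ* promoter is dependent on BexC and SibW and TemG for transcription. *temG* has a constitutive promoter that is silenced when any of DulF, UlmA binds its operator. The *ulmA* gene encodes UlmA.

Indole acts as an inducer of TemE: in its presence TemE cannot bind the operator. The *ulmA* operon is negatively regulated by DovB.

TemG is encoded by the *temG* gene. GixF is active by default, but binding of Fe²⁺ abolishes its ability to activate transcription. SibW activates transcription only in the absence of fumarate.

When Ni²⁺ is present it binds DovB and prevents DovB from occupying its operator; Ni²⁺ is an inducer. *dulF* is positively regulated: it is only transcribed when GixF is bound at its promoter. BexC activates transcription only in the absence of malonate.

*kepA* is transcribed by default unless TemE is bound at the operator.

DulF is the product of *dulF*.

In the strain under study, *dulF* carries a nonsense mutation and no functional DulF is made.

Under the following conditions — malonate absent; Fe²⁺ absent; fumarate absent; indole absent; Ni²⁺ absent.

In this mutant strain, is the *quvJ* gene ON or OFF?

ON

Malonate is absent, so BexC is active.
Fumarate is absent, so SibW is active.
DulF is non-functional in this strain, so it has no effect.
Ni²⁺ is absent, so DovB is active.
With repressor DovB bound, *ulmA* is not transcribed.
So UlmA is not produced.
With no repressor bound, *temG* is transcribed.
So TemG is produced and active.
No repressor is bound and BexC and SibW and TemG are active, so *quvJ* is transcribed.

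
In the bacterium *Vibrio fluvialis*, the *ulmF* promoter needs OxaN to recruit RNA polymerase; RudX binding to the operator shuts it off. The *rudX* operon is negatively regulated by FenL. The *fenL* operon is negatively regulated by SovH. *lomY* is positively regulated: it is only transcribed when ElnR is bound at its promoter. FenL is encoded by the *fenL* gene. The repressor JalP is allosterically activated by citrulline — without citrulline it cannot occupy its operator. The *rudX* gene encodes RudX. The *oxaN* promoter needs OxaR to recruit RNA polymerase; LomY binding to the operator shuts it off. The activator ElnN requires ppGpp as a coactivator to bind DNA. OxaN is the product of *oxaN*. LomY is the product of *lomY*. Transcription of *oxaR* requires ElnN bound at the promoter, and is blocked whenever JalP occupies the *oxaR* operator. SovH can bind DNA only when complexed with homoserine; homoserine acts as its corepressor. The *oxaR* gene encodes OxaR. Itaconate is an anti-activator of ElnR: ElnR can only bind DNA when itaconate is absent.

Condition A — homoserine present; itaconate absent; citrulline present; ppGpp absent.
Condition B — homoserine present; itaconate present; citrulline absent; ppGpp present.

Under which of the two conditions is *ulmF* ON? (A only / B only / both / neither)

Condition A:
Homoserine is present, so SovH is active.
With repressor SovH bound, *fenL* is not transcribed.
So FenL is not produced.
With no repressor bound, *rudX* is transcribed.
So RudX is produced and active.
Itaconate is absent, so ElnR is active.
No repressor is bound and ElnR is active, so *lomY* is transcribed.
So LomY is produced and active.
Citrulline is present, so JalP is active.
ppGpp is absent, so ElnN is inactive.
With repressor JalP bound, *oxaR* is not transcribed.
So OxaR is not produced.
With repressor LomY bound, *oxaN* is not transcribed.
So OxaN is not produced.
With repressor RudX bound, *ulmF* is not transcribed.
→ *ulmF* is OFF in A.
Condition B:
Homoserine is present, so SovH is active.
With repressor SovH bound, *fenL* is not transcribed.
So FenL is not produced.
With no repressor bound, *rudX* is transcribed.
So RudX is produced and active.
Itaconate is present, so ElnR is inactive.
Required activator ElnR is absent, so *lomY* is not transcribed.
So LomY is not produced.
Citrulline is absent, so JalP is inactive.
ppGpp is present, so ElnN is active.
No repressor is bound and ElnN is active, so *oxaR* is transcribed.
So OxaR is produced and active.
No repressor is bound and OxaR is active, so *oxaN* is transcribed.
So OxaN is produced and active.
With repressor RudX bound, *ulmF* is not transcribed.
→ *ulmF* is OFF in B.

neither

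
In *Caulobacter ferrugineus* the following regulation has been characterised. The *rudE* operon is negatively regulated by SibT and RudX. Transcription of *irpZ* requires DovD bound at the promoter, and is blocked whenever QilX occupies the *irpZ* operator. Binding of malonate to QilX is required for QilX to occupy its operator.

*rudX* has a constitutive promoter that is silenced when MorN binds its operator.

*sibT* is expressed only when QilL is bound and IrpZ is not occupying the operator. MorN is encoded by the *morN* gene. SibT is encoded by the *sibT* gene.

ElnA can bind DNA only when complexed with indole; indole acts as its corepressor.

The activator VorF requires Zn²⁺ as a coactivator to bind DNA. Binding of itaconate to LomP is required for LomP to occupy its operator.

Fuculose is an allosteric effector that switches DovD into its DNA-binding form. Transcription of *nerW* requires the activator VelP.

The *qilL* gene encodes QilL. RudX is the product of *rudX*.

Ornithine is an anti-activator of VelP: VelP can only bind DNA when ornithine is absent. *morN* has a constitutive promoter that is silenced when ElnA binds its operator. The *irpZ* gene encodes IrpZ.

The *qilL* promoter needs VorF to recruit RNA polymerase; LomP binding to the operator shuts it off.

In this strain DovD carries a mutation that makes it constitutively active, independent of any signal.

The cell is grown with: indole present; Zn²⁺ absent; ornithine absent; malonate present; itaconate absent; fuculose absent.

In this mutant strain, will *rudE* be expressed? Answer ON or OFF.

OFF

Zn²⁺ is absent, so VorF is inactive.
Itaconate is absent, so LomP is inactive.
Required activator VorF is absent, so *qilL* is not transcribed.
So QilL is not produced.
DovD is constitutively active in this strain.
Malonate is present, so QilX is active.
With repressor QilX bound, *irpZ* is not transcribed.
So IrpZ is not produced.
Required activator QilL is absent, so *sibT* is not transcribed.
So SibT is not produced.
Indole is present, so ElnA is active.
With repressor ElnA bound, *morN* is not transcribed.
So MorN is not produced.
With no repressor bound, *rudX* is transcribed.
So RudX is produced and active.
With repressor RudX bound, *rudE* is not transcribed.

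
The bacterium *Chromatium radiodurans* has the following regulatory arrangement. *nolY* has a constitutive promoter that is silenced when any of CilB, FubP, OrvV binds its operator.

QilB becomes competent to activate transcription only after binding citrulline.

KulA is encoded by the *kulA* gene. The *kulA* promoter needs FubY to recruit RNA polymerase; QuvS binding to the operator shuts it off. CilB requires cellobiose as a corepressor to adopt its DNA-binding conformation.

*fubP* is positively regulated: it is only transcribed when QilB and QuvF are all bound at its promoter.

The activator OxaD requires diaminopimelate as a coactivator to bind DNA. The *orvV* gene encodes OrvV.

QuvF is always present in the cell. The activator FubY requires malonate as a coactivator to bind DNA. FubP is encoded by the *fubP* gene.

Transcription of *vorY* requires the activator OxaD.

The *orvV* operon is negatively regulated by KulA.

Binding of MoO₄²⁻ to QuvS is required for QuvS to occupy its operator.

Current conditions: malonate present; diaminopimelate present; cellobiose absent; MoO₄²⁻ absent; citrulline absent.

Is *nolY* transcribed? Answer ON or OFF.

Cellobiose is absent, so CilB is inactive.
Citrulline is absent, so QilB is inactive.
QuvF is produced constitutively and is active.
Required activator QilB is absent, so *fubP* is not transcribed.
So FubP is not produced.
Malonate is present, so FubY is active.
MoO₄²⁻ is absent, so QuvS is inactive.
No repressor is bound and FubY is active, so *kulA* is transcribed.
So KulA is produced and active.
With repressor KulA bound, *orvV* is not transcribed.
So OrvV is not produced.
With no repressor bound, *nolY* is transcribed.

ON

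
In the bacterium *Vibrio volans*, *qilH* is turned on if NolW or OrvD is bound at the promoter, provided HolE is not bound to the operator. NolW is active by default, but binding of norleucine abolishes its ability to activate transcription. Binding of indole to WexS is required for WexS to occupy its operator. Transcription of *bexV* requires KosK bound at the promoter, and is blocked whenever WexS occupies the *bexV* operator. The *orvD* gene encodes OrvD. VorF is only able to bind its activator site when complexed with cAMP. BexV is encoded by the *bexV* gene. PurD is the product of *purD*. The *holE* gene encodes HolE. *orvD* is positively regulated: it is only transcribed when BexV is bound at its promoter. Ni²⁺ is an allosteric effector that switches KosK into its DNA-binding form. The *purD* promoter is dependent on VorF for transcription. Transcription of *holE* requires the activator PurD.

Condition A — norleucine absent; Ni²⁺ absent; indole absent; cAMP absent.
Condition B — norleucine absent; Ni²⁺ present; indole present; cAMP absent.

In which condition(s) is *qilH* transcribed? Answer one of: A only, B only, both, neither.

both

Condition A:
Norleucine is absent, so NolW is active.
Ni²⁺ is absent, so KosK is inactive.
Indole is absent, so WexS is inactive.
Required activator KosK is absent, so *bexV* is not transcribed.
So BexV is not produced.
Required activator BexV is absent, so *orvD* is not transcribed.
So OrvD is not produced.
cAMP is absent, so VorF is inactive.
Required activator VorF is absent, so *purD* is not transcribed.
So PurD is not produced.
Required activator PurD is absent, so *holE* is not transcribed.
So HolE is not produced.
Activator NolW is present, so *qilH* is transcribed.
→ *qilH* is ON in A.
Condition B:
Norleucine is absent, so NolW is active.
Ni²⁺ is present, so KosK is active.
Indole is present, so WexS is active.
With repressor WexS bound, *bexV* is not transcribed.
So BexV is not produced.
Required activator BexV is absent, so *orvD* is not transcribed.
So OrvD is not produced.
cAMP is absent, so VorF is inactive.
Required activator VorF is absent, so *purD* is not transcribed.
So PurD is not produced.
Required activator PurD is absent, so *holE* is not transcribed.
So HolE is not produced.
Activator NolW is present, so *qilH* is transcribed.
→ *qilH* is ON in B.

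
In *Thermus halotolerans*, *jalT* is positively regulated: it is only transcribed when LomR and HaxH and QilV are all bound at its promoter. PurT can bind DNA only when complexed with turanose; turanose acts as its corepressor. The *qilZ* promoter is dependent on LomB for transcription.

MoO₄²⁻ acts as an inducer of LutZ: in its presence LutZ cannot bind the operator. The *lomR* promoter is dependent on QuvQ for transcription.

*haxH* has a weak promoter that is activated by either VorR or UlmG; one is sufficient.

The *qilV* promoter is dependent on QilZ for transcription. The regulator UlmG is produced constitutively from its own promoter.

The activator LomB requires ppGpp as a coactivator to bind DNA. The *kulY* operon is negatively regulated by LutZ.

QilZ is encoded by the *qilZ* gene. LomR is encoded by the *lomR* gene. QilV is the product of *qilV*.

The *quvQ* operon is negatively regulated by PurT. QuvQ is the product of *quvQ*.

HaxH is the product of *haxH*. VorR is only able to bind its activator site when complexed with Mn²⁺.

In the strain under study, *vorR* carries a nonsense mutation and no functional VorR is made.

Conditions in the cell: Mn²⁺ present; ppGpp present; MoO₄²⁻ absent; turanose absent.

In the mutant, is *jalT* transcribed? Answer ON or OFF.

ON

Turanose is absent, so PurT is inactive.
With no repressor bound, *quvQ* is transcribed.
So QuvQ is produced and active.
No repressor is bound and QuvQ is active, so *lomR* is transcribed.
So LomR is produced and active.
VorR is non-functional in this strain, so it has no effect.
UlmG is produced constitutively and is active.
Activator UlmG is present, so *haxH* is transcribed.
So HaxH is produced and active.
ppGpp is present, so LomB is active.
No repressor is bound and LomB is active, so *qilZ* is transcribed.
So QilZ is produced and active.
No repressor is bound and QilZ is active, so *qilV* is transcribed.
So QilV is produced and active.
No repressor is bound and LomR and HaxH and QilV are active, so *jalT* is transcribed.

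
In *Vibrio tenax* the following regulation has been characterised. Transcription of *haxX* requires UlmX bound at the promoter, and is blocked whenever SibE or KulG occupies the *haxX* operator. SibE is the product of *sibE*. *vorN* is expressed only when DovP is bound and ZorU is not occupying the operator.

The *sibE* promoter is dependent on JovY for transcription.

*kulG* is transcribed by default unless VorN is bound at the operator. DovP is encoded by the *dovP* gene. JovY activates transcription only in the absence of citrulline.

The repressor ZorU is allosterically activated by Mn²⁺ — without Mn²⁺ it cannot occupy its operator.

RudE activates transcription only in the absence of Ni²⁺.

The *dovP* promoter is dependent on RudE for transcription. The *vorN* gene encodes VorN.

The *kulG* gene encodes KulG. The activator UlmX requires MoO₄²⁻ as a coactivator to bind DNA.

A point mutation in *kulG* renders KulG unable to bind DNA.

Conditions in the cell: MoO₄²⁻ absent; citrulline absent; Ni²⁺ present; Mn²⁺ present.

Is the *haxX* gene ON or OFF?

MoO₄²⁻ is absent, so UlmX is inactive.
Citrulline is absent, so JovY is active.
No repressor is bound and JovY is active, so *sibE* is transcribed.
So SibE is produced and active.
KulG is non-functional in this strain, so it has no effect.
With repressor SibE bound, *haxX* is not transcribed.

OFF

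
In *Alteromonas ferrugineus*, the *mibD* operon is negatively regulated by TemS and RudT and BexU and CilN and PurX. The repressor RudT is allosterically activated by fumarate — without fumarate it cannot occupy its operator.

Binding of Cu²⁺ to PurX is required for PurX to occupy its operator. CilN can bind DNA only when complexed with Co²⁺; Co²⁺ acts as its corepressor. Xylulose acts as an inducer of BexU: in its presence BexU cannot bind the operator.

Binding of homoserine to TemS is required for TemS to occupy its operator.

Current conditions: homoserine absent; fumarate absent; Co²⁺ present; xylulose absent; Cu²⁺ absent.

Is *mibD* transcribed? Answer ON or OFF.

Homoserine is absent, so TemS is inactive.
Fumarate is absent, so RudT is inactive.
Xylulose is absent, so BexU is active.
Co²⁺ is present, so CilN is active.
Cu²⁺ is absent, so PurX is inactive.
With repressor BexU bound, *mibD* is not transcribed.

OFF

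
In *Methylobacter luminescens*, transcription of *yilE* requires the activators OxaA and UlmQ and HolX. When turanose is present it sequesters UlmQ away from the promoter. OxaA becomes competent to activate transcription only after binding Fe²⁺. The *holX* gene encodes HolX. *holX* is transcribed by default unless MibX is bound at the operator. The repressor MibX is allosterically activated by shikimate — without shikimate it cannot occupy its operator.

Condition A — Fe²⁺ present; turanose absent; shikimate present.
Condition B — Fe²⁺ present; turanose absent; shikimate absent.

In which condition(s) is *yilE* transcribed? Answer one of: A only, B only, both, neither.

B only

Condition A:
Fe²⁺ is present, so OxaA is active.
Turanose is absent, so UlmQ is active.
Shikimate is present, so MibX is active.
With repressor MibX bound, *holX* is not transcribed.
So HolX is not produced.
Required activator HolX is absent, so *yilE* is not transcribed.
→ *yilE* is OFF in A.
Condition B:
Fe²⁺ is present, so OxaA is active.
Turanose is absent, so UlmQ is active.
Shikimate is absent, so MibX is inactive.
With no repressor bound, *holX* is transcribed.
So HolX is produced and active.
No repressor is bound and OxaA and UlmQ and HolX are active, so *yilE* is transcribed.
→ *yilE* is ON in B.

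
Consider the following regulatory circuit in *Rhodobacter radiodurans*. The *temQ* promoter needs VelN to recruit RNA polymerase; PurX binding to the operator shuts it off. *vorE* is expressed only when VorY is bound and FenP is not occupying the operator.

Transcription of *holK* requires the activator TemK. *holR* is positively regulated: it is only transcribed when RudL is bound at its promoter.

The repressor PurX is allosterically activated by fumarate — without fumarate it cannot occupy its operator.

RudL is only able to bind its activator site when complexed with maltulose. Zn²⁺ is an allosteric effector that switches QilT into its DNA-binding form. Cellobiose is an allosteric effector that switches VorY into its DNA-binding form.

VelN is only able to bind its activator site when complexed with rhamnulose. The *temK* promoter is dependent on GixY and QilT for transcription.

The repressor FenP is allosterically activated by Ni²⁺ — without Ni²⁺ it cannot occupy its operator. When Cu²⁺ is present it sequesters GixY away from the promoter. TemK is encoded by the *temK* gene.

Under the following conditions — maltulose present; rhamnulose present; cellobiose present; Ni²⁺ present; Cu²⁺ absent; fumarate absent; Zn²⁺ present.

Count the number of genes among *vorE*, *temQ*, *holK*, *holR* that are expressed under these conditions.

Ni²⁺ is present, so FenP is active.
Cellobiose is present, so VorY is active.
With repressor FenP bound, *vorE* is not transcribed.
→ *vorE* is OFF.
Rhamnulose is present, so VelN is active.
Fumarate is absent, so PurX is inactive.
No repressor is bound and VelN is active, so *temQ* is transcribed.
→ *temQ* is ON.
Cu²⁺ is absent, so GixY is active.
Zn²⁺ is present, so QilT is active.
No repressor is bound and GixY and QilT are active, so *temK* is transcribed.
So TemK is produced and active.
No repressor is bound and TemK is active, so *holK* is transcribed.
→ *holK* is ON.
Maltulose is present, so RudL is active.
No repressor is bound and RudL is active, so *holR* is transcribed.
→ *holR* is ON.
3 of the 4 genes are transcribed.

3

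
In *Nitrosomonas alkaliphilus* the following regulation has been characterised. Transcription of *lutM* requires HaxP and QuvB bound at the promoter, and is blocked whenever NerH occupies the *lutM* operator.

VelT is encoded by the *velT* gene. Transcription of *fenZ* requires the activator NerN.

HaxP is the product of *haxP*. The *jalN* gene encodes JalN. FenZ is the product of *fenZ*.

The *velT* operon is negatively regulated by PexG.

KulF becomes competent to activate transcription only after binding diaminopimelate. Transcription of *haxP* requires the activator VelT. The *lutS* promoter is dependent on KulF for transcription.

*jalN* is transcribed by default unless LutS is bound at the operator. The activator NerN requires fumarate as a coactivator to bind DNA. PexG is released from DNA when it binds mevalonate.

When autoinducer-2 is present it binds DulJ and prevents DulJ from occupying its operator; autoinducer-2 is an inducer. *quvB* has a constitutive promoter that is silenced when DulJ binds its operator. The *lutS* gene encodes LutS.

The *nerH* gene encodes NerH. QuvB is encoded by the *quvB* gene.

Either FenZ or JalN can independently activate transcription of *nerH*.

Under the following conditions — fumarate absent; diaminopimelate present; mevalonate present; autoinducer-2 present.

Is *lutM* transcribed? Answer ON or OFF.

ON

Mevalonate is present, so PexG is inactive.
With no repressor bound, *velT* is transcribed.
So VelT is produced and active.
No repressor is bound and VelT is active, so *haxP* is transcribed.
So HaxP is produced and active.
Fumarate is absent, so NerN is inactive.
Required activator NerN is absent, so *fenZ* is not transcribed.
So FenZ is not produced.
Diaminopimelate is present, so KulF is active.
No repressor is bound and KulF is active, so *lutS* is transcribed.
So LutS is produced and active.
With repressor LutS bound, *jalN* is not transcribed.
So JalN is not produced.
No activator is available at the *nerH* promoter, so *nerH* is not transcribed.
So NerH is not produced.
Autoinducer-2 is present, so DulJ is inactive.
With no repressor bound, *quvB* is transcribed.
So QuvB is produced and active.
No repressor is bound and HaxP and QuvB are active, so *lutM* is transcribed.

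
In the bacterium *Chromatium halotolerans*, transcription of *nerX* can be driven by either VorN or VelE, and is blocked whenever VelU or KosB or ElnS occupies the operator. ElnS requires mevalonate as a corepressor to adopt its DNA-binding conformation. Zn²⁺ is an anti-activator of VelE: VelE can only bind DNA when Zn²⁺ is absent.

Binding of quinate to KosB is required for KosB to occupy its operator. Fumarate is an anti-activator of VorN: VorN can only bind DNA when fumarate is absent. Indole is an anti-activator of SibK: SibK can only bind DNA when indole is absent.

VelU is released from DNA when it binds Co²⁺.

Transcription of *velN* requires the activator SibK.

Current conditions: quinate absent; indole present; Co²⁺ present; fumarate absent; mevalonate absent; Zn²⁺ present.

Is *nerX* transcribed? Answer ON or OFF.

Co²⁺ is present, so VelU is inactive.
Quinate is absent, so KosB is inactive.
Fumarate is absent, so VorN is active.
Mevalonate is absent, so ElnS is inactive.
Zn²⁺ is present, so VelE is inactive.
Activator VorN is present, so *nerX* is transcribed.

ON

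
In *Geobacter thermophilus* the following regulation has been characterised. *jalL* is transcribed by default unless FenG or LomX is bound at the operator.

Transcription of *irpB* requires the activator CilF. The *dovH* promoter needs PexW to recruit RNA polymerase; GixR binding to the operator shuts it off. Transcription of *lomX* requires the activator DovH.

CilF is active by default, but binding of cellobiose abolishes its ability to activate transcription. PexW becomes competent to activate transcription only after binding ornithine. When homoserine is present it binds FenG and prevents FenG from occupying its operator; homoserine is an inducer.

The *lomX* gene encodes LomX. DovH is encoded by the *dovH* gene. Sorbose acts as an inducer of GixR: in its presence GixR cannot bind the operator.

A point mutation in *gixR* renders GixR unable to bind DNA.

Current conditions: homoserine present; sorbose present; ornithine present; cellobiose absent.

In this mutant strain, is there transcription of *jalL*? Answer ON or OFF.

Homoserine is present, so FenG is inactive.
Ornithine is present, so PexW is active.
GixR is non-functional in this strain, so it has no effect.
No repressor is bound and PexW is active, so *dovH* is transcribed.
So DovH is produced and active.
No repressor is bound and DovH is active, so *lomX* is transcribed.
So LomX is produced and active.
With repressor LomX bound, *jalL* is not transcribed.

OFF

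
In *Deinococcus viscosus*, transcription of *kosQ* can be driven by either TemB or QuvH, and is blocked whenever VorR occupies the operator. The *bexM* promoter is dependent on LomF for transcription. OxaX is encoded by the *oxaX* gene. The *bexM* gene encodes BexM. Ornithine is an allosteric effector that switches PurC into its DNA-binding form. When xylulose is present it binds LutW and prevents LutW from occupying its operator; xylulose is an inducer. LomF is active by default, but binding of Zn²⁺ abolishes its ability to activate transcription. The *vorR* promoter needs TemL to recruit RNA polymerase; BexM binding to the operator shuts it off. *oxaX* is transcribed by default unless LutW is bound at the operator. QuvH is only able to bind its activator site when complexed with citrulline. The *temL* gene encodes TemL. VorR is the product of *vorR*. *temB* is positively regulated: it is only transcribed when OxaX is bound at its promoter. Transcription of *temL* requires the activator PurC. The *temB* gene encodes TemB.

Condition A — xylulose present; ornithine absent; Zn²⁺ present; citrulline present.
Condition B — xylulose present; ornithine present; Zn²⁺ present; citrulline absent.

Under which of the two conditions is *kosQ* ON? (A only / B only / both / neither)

A only

Condition A:
Xylulose is present, so LutW is inactive.
With no repressor bound, *oxaX* is transcribed.
So OxaX is produced and active.
No repressor is bound and OxaX is active, so *temB* is transcribed.
So TemB is produced and active.
Ornithine is absent, so PurC is inactive.
Required activator PurC is absent, so *temL* is not transcribed.
So TemL is not produced.
Zn²⁺ is present, so LomF is inactive.
Required activator LomF is absent, so *bexM* is not transcribed.
So BexM is not produced.
Required activator TemL is absent, so *vorR* is not transcribed.
So VorR is not produced.
Citrulline is present, so QuvH is active.
Activator TemB is present, so *kosQ* is transcribed.
→ *kosQ* is ON in A.
Condition B:
Xylulose is present, so LutW is inactive.
With no repressor bound, *oxaX* is transcribed.
So OxaX is produced and active.
No repressor is bound and OxaX is active, so *temB* is transcribed.
So TemB is produced and active.
Ornithine is present, so PurC is active.
No repressor is bound and PurC is active, so *temL* is transcribed.
So TemL is produced and active.
Zn²⁺ is present, so LomF is inactive.
Required activator LomF is absent, so *bexM* is not transcribed.
So BexM is not produced.
No repressor is bound and TemL is active, so *vorR* is transcribed.
So VorR is produced and active.
Citrulline is absent, so QuvH is inactive.
With repressor VorR bound, *kosQ* is not transcribed.
→ *kosQ* is OFF in B.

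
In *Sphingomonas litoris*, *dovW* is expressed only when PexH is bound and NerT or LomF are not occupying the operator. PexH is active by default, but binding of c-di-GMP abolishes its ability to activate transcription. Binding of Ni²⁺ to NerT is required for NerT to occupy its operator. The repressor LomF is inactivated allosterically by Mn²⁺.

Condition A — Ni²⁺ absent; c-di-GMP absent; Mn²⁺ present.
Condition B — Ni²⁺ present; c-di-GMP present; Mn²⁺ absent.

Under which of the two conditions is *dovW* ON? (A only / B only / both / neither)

A only

Condition A:
Ni²⁺ is absent, so NerT is inactive.
c-di-GMP is absent, so PexH is active.
Mn²⁺ is present, so LomF is inactive.
No repressor is bound and PexH is active, so *dovW* is transcribed.
→ *dovW* is ON in A.
Condition B:
Ni²⁺ is present, so NerT is active.
c-di-GMP is present, so PexH is inactive.
Mn²⁺ is absent, so LomF is active.
With repressor NerT bound, *dovW* is not transcribed.
→ *dovW* is OFF in B.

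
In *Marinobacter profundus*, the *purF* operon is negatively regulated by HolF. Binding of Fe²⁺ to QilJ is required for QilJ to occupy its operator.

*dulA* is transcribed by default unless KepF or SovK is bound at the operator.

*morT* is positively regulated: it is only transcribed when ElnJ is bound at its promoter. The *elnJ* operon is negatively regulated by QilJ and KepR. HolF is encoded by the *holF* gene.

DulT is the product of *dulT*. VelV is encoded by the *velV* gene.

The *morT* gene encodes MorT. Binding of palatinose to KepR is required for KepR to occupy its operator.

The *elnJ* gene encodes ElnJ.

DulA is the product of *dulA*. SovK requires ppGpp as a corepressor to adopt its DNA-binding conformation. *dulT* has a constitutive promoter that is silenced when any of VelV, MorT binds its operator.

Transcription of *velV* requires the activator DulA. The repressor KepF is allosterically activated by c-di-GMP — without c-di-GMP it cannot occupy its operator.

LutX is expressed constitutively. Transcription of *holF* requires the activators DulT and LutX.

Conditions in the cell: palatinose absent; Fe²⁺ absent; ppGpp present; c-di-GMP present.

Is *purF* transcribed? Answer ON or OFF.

ON

c-di-GMP is present, so KepF is active.
ppGpp is present, so SovK is active.
With repressor KepF bound, *dulA* is not transcribed.
So DulA is not produced.
Required activator DulA is absent, so *velV* is not transcribed.
So VelV is not produced.
Fe²⁺ is absent, so QilJ is inactive.
Palatinose is absent, so KepR is inactive.
With no repressor bound, *elnJ* is transcribed.
So ElnJ is produced and active.
No repressor is bound and ElnJ is active, so *morT* is transcribed.
So MorT is produced and active.
With repressor MorT bound, *dulT* is not transcribed.
So DulT is not produced.
LutX is produced constitutively and is active.
Required activator DulT is absent, so *holF* is not transcribed.
So HolF is not produced.
With no repressor bound, *purF* is transcribed.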